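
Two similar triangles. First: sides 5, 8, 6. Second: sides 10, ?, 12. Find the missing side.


Scale factor = 10/5 = 2
Missing side = 8 × 2
= 16.0

16.0


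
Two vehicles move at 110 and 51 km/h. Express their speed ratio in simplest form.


Ratio = 110:51
GCD = 1
Simplified = 110:51
Time ratio (same distance) = 51:110
Speed ratio = 110:51

110:51


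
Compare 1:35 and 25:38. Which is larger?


1/35 = 0.0286
25/38 = 0.6579
0.0286 < 0.6579, so 1:35 is less
= 25:38

25:38


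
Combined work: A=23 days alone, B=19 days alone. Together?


Rate of A = 1/23 per day
Rate of B = 1/19 per day
Combined rate = 1/23 + 1/19 = 42/437 ≈ 0.0961 per day
Days = 1 / combined rate = 437/42
≈ 10.40 days

10.40 days


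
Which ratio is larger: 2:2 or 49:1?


2/2 = 1.0000
49/1 = 49.0000
1.0000 < 49.0000, so 2:2 is less
= 49:1

49:1


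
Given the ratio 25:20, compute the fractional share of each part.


Total parts = 25 + 20 = 45
First part: 25/45 = 5/9
Second part: 20/45 = 4/9
= 5/9 and 4/9

5/9 and 4/9


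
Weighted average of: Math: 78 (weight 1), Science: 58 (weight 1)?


Numerator = 78×1 + 58×1
= 78 + 58
= 136
Total weight = 2
Weighted avg = 136/2
= 68.00

68.00


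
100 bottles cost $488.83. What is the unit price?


Unit rate = total / quantity
= 488.83 / 100
= $4.89 per unit

$4.89 per unit


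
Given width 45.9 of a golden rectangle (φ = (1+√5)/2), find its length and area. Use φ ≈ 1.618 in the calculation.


φ = (1 + √5) / 2 ≈ 1.618
Length = width × φ = 45.9 × 1.618 = 74.2662
≈ 74.27
Area = width × length = 45.9 × 74.2662 = 3408.81858 ≈ 3408.82
= Length: 74.27, Area: 3408.82

Length: 74.27, Area: 3408.82


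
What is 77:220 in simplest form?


GCD(77, 220) = 11
77/11 : 220/11
= 7:20

7:20


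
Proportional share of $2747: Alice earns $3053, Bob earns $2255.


Total income = 3053 + 2255 = $5308
Alice: $2747 × 3053/5308 = $1579.99
Bob: $2747 × 2255/5308 = $1167.01
= Alice: $1579.99, Bob: $1167.01

Alice: $1579.99, Bob: $1167.01


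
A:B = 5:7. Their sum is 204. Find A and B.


Let A = 5k, B = 7k.
5k + 7k = 204
12k = 204 → k = 204/12 = 17
A = 5×17 = 85, B = 7×17 = 119
= A = 85, B = 119

A = 85, B = 119


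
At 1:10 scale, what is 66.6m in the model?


Model size = real / scale
= 66.6 / 10
= 6.6600 m

6.6600 m


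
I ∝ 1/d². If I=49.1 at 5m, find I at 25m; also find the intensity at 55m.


I₁d₁² = I₂d₂²
I at 25m = 49.1 × (5/25)² = 49.1 × 25/625 = 1227.5/625 = 1.9640
I at 55m = 49.1 × (5/55)² = 49.1 × 25/3025 = 1227.5/3025 ≈ 0.4058
= 1.9640 and 0.4058

1.9640 and 0.4058


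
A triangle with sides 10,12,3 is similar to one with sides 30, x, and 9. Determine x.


Scale factor = 30/10 = 3
Missing side = 12 × 3
= 36.0

36.0


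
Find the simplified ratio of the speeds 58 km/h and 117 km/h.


Ratio = 58:117
GCD = 1
Simplified = 58:117
Time ratio (same distance) = 117:58
Speed ratio = 58:117

58:117


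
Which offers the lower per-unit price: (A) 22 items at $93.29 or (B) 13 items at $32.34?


Deal A: $93.29/22 = $4.2405/unit
Deal B: $32.34/13 = $2.4877/unit
B is cheaper per unit
= Deal B

Deal B


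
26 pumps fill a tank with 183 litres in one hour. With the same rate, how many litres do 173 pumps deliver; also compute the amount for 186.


Direct proportion: y/x = constant
k = 183/26 ≈ 7.0385
y at x=173: k × 173 = 183 × 173 / 26 = 31659/26 ≈ 1217.65
y at x=186: k × 186 = 183 × 186 / 26 = 34038/26 ≈ 1309.15
= 1217.65 and 1309.15

1217.65 and 1309.15


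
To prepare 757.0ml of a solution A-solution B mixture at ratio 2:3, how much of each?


Total parts = 2 + 3 = 5
solution A: 757.0 × 2/5 = 302.8ml
solution B: 757.0 × 3/5 = 454.2ml
= 302.8ml and 454.2ml

302.8ml and 454.2ml


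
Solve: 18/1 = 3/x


Cross multiply: 18 × x = 1 × 3
18x = 3
x = 3 / 18
= 0.17

0.17


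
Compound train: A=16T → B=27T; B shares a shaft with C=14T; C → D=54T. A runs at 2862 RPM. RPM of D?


Stage 1: RPM_B = RPM_A × t_A/t_B = 2862 × 16/27 = 45792/27 = 1696.00
B and C share a shaft → RPM_C = RPM_B
Stage 2: RPM_D = RPM_C × t_C/t_D = RPM_A × (t_A×t_C)/(t_B×t_D)
Overall ratio = (16×14)/(27×54) = 224/1458
RPM_D = 2862 × 224/1458 = 641088/1458
≈ 439.70 RPM

439.70 RPM


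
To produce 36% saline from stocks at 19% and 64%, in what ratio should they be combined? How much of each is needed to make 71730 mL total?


Let x parts of 19% mix with y parts of 64%.
19x + 64y = 36(x + y)
19x + 64y = 36x + 36y
x(19 - 36) = y(36 - 64)
x/y = (64 - 36)/(36 - 19) = 28/17
Simplify: 28:17
Total parts = 45; one part = 71730/45 = 1594.00 mL
19% solution: 28×1594.00 = 44632.00 mL
64% solution: 17×1594.00 = 27098.00 mL
= ratio 28:17; 44632.00 mL and 27098.00 mL

ratio 28:17; 44632.00 mL and 27098.00 mL


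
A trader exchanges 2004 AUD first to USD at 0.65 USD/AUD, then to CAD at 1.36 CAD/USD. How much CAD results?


Step 1: 2004 AUD × 0.65 = 1302.60 USD
Step 2: 1302.60 USD × 1.36 = 1771.54 CAD
Implied rate AUD→CAD = 0.65 × 1.36 = 0.8840
= 1771.54 CAD

1771.54 CAD


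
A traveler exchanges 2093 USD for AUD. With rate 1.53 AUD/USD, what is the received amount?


Amount × rate = 2093 × 1.53
= 3202.29 AUD

3202.29 AUD


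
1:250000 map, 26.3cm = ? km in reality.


Real distance = map distance × scale
= 26.3cm × 250000
= 6575000 cm = 65750.0 m
= 65.750 km

65.750 km


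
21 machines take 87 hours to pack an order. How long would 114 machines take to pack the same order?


Inverse proportion: x × y = constant
k = 21 × 87 = 1827
y₂ = k / 114 = 1827 / 114
= 16.03

16.03


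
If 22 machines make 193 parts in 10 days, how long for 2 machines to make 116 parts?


Days ∝ work / workers, so d₂ = d₁ × (m₁/m₂) × (w₂/w₁)
Workers factor (inverse): 22/2 = 11.0000
Work factor (direct): 116/193 ≈ 0.6010
d₂ = 10 × 22/2 × 116/193 = (10 × 22 × 116) / (2 × 193) = 25520/386
≈ 66.11 days

66.11 days


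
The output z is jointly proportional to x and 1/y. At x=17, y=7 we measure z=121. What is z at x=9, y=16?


z = k·x/y
Solve for k using the known point: k = z·y/x = 121×7/17 = 847/17 ≈ 49.8235
Now evaluate at x=9, y=16:
z = k × 9 / 16 = (847 × 9) / (17 × 16) = 7623/272
≈ 28.0257

28.0257


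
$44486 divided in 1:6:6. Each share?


Total parts = 1 + 6 + 6 = 13
Part 1: 44486 × 1/13 = 3422.00
Part 2: 44486 × 6/13 = 20532.00
Part 3: 44486 × 6/13 = 20532.00
= Part 1: $3422.00, Part 2: $20532.00, Part 3: $20532.00

Part 1: $3422.00, Part 2: $20532.00, Part 3: $20532.00


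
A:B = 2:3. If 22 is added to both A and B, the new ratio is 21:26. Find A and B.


Let A = 2k, B = 3k.
(2k + 22) / (3k + 22) = 21/26
Cross-multiply: 26(2k + 22) = 21(3k + 22)
52k + 572 = 63k + 462
52k - 63k = 462 - 572
-11k = -110
k = -110/-11 = 10
A = 2×10 = 20, B = 3×10 = 30
= A = 20, B = 30

A = 20, B = 30


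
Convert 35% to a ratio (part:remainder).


35% means 35 parts out of 100; remainder = 65
Part : remainder = 35:65
GCD = 5
= 7:13

7:13


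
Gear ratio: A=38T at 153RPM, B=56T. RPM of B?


Gear ratio = 38:56 = 19:28
RPM_B = RPM_A × (teeth_A / teeth_B)
= 153 × (38/56)
= 103.8 RPM

103.8 RPM


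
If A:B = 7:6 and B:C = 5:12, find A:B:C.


Match B: multiply A:B by 5 → 35:30
Multiply B:C by 6 → 30:72
Combined: 35:30:72
GCD = 1
= 35:30:72

35:30:72


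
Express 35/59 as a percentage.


Percentage = (part / whole) × 100
= (35 / 59) × 100
≈ 59.32%

59.32%


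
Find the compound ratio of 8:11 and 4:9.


Compound ratio = (8×4) : (11×9)
= 32:99
GCD = 1
= 32:99

32:99


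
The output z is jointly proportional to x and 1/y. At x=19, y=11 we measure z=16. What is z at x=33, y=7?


z = k·x/y
Solve for k using the known point: k = z·y/x = 16×11/19 = 176/19 ≈ 9.2632
Now evaluate at x=33, y=7:
z = k × 33 / 7 = (176 × 33) / (19 × 7) = 5808/133
≈ 43.6692

43.6692


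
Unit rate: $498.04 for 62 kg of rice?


Unit rate = total / quantity
= 498.04 / 62
= $8.03 per unit

$8.03 per unit


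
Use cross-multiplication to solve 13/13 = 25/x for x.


Cross multiply: 13 × x = 13 × 25
13x = 325
x = 325 / 13
= 25.00

25.00


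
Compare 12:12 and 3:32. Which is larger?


12/12 = 1.0000
3/32 = 0.0938
1.0000 > 0.0938, so 12:12 is greater
= 12:12

12:12


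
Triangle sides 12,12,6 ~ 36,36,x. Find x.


Scale factor = 36/12 = 3
Missing side = 6 × 3
= 18.0

18.0


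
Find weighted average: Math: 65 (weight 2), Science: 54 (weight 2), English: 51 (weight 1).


Numerator = 65×2 + 54×2 + 51×1
= 130 + 108 + 51
= 289
Total weight = 5
Weighted avg = 289/5
= 57.80

57.80


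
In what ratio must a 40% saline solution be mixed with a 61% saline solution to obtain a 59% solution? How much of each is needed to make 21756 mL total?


Let x parts of 40% mix with y parts of 61%.
40x + 61y = 59(x + y)
40x + 61y = 59x + 59y
x(40 - 59) = y(59 - 61)
x/y = (61 - 59)/(59 - 40) = 2/19
Simplify: 2:19
Total parts = 21; one part = 21756/21 = 1036.00 mL
40% solution: 2×1036.00 = 2072.00 mL
61% solution: 19×1036.00 = 19684.00 mL
= ratio 2:19; 2072.00 mL and 19684.00 mL

ratio 2:19; 2072.00 mL and 19684.00 mL


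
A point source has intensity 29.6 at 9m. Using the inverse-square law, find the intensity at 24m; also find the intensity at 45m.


I₁d₁² = I₂d₂²
I at 24m = 29.6 × (9/24)² = 29.6 × 81/576 = 2397.6/576 = 4.1625
I at 45m = 29.6 × (9/45)² = 29.6 × 81/2025 = 2397.6/2025 = 1.1840
= 4.1625 and 1.1840

4.1625 and 1.1840


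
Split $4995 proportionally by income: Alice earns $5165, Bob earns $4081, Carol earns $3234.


Total income = 5165 + 4081 + 3234 = $12480
Alice: $4995 × 5165/12480 = $2067.24
Bob: $4995 × 4081/12480 = $1633.38
Carol: $4995 × 3234/12480 = $1294.38
= Alice: $2067.24, Bob: $1633.38, Carol: $1294.38

Alice: $2067.24, Bob: $1633.38, Carol: $1294.38


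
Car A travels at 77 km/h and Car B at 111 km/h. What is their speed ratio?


Ratio = 77:111
GCD = 1
Simplified = 77:111
Time ratio (same distance) = 111:77
Speed ratio = 77:111

77:111


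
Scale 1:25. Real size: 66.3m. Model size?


Model size = real / scale
= 66.3 / 25
= 2.6520 m

2.6520 m


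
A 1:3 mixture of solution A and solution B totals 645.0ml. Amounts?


Total parts = 1 + 3 = 4
solution A: 645.0 × 1/4 = 161.3ml
solution B: 645.0 × 3/4 = 483.8ml
= 161.3ml and 483.8ml

161.3ml and 483.8ml


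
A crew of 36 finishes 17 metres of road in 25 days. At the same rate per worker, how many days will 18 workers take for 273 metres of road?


Days ∝ work / workers, so d₂ = d₁ × (m₁/m₂) × (w₂/w₁)
Workers factor (inverse): 36/18 = 2.0000
Work factor (direct): 273/17 ≈ 16.0588
d₂ = 25 × 36/18 × 273/17 = (25 × 36 × 273) / (18 × 17) = 245700/306
≈ 802.94 days

802.94 days


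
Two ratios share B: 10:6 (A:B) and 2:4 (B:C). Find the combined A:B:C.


Match B: multiply A:B by 2 → 20:12
Multiply B:C by 6 → 12:24
Combined: 20:12:24
GCD = 4
= 5:3:6

5:3:6


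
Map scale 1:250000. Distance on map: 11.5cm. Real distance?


Real distance = map distance × scale
= 11.5cm × 250000
= 2875000 cm = 28750.0 m
= 28.750 km

28.750 km


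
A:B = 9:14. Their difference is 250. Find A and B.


Let A = 9k, B = 14k.
14k - 9k = 250
5k = 250 → k = 250/5 = 50
A = 9×50 = 450, B = 14×50 = 700
= A = 450, B = 700

A = 450, B = 700


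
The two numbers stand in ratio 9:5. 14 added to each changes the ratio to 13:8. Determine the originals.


Let A = 9k, B = 5k.
(9k + 14) / (5k + 14) = 13/8
Cross-multiply: 8(9k + 14) = 13(5k + 14)
72k + 112 = 65k + 182
72k - 65k = 182 - 112
7k = 70
k = 70/7 = 10
A = 9×10 = 90, B = 5×10 = 50
= A = 90, B = 50

A = 90, B = 50


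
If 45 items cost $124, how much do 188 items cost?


Direct proportion: y/x = constant
k = 124/45 ≈ 2.7556
y₂ = k × 188 = 124 × 188 / 45 = 23312/45
≈ 518.04

518.04


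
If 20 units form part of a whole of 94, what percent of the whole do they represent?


Percentage = (part / whole) × 100
= (20 / 94) × 100
≈ 21.28%

21.28%


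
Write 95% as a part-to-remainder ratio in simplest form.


95% means 95 parts out of 100; remainder = 5
Part : remainder = 95:5
GCD = 5
= 19:1

19:1


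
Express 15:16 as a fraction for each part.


Total parts = 15 + 16 = 31
First part: 15/31 = 15/31
Second part: 16/31 = 16/31
= 15/31 and 16/31

15/31 and 16/31


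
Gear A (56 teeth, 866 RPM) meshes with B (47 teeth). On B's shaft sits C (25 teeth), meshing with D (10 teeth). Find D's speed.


Stage 1: RPM_B = RPM_A × t_A/t_B = 866 × 56/47 = 48496/47 ≈ 1031.83
B and C share a shaft → RPM_C = RPM_B
Stage 2: RPM_D = RPM_C × t_C/t_D = RPM_A × (t_A×t_C)/(t_B×t_D)
Overall ratio = (56×25)/(47×10) = 1400/470
RPM_D = 866 × 1400/470 = 1212400/470
≈ 2579.57 RPM

2579.57 RPM


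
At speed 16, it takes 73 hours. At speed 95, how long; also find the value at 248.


Inverse proportion: x × y = constant
k = 16 × 73 = 1168
At x=95: k/95 = 12.29
At x=248: k/248 = 4.71
= 12.29 and 4.71

12.29 and 4.71


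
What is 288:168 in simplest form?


GCD(288, 168) = 24
288/24 : 168/24
= 12:7

12:7


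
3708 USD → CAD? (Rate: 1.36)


Amount × rate = 3708 × 1.36
= 5042.88 CAD

5042.88 CAD


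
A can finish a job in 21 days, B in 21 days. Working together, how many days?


Rate of A = 1/21 per day
Rate of B = 1/21 per day
Combined rate = 1/21 + 1/21 = 42/441 ≈ 0.0952 per day
Days = 1 / combined rate = 441/42
= 10.50 days

10.50 days


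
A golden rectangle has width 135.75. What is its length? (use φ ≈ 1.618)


φ = (1 + √5) / 2 ≈ 1.618
Length = width × φ = 135.75 × 1.618 = 219.6435
≈ 219.64

219.64


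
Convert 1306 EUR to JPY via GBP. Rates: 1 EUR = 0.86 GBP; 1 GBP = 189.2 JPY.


Step 1: 1306 EUR × 0.86 = 1123.16 GBP
Step 2: 1123.16 GBP × 189.2 = 212501.87 JPY
Implied rate EUR→JPY = 0.86 × 189.2 = 162.7120
= 212501.87 JPY

212501.87 JPY


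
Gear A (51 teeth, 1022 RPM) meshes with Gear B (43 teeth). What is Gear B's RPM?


Gear ratio = 51:43 = 51:43
RPM_B = RPM_A × (teeth_A / teeth_B)
= 1022 × (51/43)
= 1212.1 RPM

1212.1 RPM


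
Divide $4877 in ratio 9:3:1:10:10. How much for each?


Total parts = 9 + 3 + 1 + 10 + 10 = 33
Part 1: 4877 × 9/33 = 1330.09
Part 2: 4877 × 3/33 = 443.36
Part 3: 4877 × 1/33 = 147.79
Part 4: 4877 × 10/33 = 1477.88
Part 5: 4877 × 10/33 = 1477.88
= Part 1: $1330.09, Part 2: $443.36, Part 3: $147.79, Part 4: $1477.88, Part 5: $1477.88

Part 1: $1330.09, Part 2: $443.36, Part 3: $147.79, Part 4: $1477.88, Part 5: $1477.88


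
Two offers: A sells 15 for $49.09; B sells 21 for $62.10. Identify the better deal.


Deal A: $49.09/15 = $3.2727/unit
Deal B: $62.10/21 = $2.9571/unit
B is cheaper per unit
= Deal B

Deal B


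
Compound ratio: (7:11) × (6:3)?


Compound ratio = (7×6) : (11×3)
= 42:33
GCD = 3
= 14:11

14:11


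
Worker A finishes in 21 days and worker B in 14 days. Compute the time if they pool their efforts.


Rate of A = 1/21 per day
Rate of B = 1/14 per day
Combined rate = 1/21 + 1/14 = 35/294 ≈ 0.1190 per day
Days = 1 / combined rate = 294/35
= 8.40 days

8.40 days


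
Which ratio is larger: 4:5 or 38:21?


4/5 = 0.8000
38/21 = 1.8095
0.8000 < 1.8095, so 4:5 is less
= 38:21

38:21


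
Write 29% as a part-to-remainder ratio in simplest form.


29% means 29 parts out of 100; remainder = 71
Part : remainder = 29:71
GCD = 1
= 29:71

29:71


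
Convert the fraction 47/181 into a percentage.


Percentage = (part / whole) × 100
= (47 / 181) × 100
≈ 25.97%

25.97%


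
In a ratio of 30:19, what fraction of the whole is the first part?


Total parts = 30 + 19 = 49
First part: 30/49 = 30/49
= 30/49

30/49


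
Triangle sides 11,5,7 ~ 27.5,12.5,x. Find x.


Scale factor = 27.5/11 = 2.5
Missing side = 7 × 2.5
= 17.5

17.5


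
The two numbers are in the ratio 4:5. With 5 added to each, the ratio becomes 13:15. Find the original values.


Let A = 4k, B = 5k.
(4k + 5) / (5k + 5) = 13/15
Cross-multiply: 15(4k + 5) = 13(5k + 5)
60k + 75 = 65k + 65
60k - 65k = 65 - 75
-5k = -10
k = -10/-5 = 2
A = 4×2 = 8, B = 5×2 = 10
= A = 8, B = 10

A = 8, B = 10


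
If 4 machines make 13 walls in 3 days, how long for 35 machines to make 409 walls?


Days ∝ work / workers, so d₂ = d₁ × (m₁/m₂) × (w₂/w₁)
Workers factor (inverse): 4/35 ≈ 0.1143
Work factor (direct): 409/13 ≈ 31.4615
d₂ = 3 × 4/35 × 409/13 = (3 × 4 × 409) / (35 × 13) = 4908/455
≈ 10.79 days

10.79 days


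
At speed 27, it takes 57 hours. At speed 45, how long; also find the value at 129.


Inverse proportion: x × y = constant
k = 27 × 57 = 1539
At x=45: k/45 = 34.20
At x=129: k/129 = 11.93
= 34.20 and 11.93

34.20 and 11.93


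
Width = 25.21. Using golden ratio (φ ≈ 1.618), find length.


φ = (1 + √5) / 2 ≈ 1.618
Length = width × φ = 25.21 × 1.618 = 40.78978
≈ 40.79

40.79


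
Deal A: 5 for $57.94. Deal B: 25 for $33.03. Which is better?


Deal A: $57.94/5 = $11.5880/unit
Deal B: $33.03/25 = $1.3212/unit
B is cheaper per unit
= Deal B

Deal B


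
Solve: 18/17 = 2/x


Cross multiply: 18 × x = 17 × 2
18x = 34
x = 34 / 18
= 1.89

1.89


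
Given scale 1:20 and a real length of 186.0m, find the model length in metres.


Model size = real / scale
= 186.0 / 20
= 9.3000 m

9.3000 m


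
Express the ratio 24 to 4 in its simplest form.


GCD(24, 4) = 4
24/4 : 4/4
= 6:1

6:1


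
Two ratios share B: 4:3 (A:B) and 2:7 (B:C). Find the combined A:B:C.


Match B: multiply A:B by 2 → 8:6
Multiply B:C by 3 → 6:21
Combined: 8:6:21
GCD = 1
= 8:6:21

8:6:21


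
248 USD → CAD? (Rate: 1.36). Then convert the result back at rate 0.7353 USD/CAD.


Amount × rate = 248 × 1.36 = 337.28 CAD
Round-trip: 337.28 × 0.7353 = 248.00 USD
= 337.28 CAD, then 248.00 USD

337.28 CAD, then 248.00 USD


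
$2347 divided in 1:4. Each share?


Total parts = 1 + 4 = 5
Part 1: 2347 × 1/5 = 469.40
Part 2: 2347 × 4/5 = 1877.60
= Part 1: $469.40, Part 2: $1877.60

Part 1: $469.40, Part 2: $1877.60


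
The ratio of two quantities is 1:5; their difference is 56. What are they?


Let A = 1k, B = 5k.
5k - 1k = 56
4k = 56 → k = 56/4 = 14
A = 1×14 = 14, B = 5×14 = 70
= A = 14, B = 70

A = 14, B = 70


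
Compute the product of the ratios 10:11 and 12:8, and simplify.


Compound ratio = (10×12) : (11×8)
= 120:88
GCD = 8
= 15:11

15:11


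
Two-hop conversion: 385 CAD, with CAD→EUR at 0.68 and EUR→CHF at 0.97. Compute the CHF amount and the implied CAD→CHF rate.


Step 1: 385 CAD × 0.68 = 261.80 EUR
Step 2: 261.80 EUR × 0.97 = 253.95 CHF
Implied rate CAD→CHF = 0.68 × 0.97 = 0.6596
= 253.95 CHF; implied rate 0.6596 CHF/CAD

253.95 CHF; implied rate 0.6596 CHF/CAD


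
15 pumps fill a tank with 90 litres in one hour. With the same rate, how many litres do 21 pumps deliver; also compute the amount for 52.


Direct proportion: y/x = constant
k = 90/15 = 6.0000
y at x=21: k × 21 = 90 × 21 / 15 = 1890/15 = 126.00
y at x=52: k × 52 = 90 × 52 / 15 = 4680/15 = 312.00
= 126.00 and 312.00

126.00 and 312.00


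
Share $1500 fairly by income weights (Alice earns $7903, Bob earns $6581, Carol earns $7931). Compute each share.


Total income = 7903 + 6581 + 7931 = $22415
Alice: $1500 × 7903/22415 = $528.86
Bob: $1500 × 6581/22415 = $440.40
Carol: $1500 × 7931/22415 = $530.74
= Alice: $528.86, Bob: $440.40, Carol: $530.74

Alice: $528.86, Bob: $440.40, Carol: $530.74


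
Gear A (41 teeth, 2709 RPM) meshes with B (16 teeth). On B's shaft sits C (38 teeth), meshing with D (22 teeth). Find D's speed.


Stage 1: RPM_B = RPM_A × t_A/t_B = 2709 × 41/16 = 111069/16 ≈ 6941.81
B and C share a shaft → RPM_C = RPM_B
Stage 2: RPM_D = RPM_C × t_C/t_D = RPM_A × (t_A×t_C)/(t_B×t_D)
Overall ratio = (41×38)/(16×22) = 1558/352
RPM_D = 2709 × 1558/352 = 4220622/352
≈ 11990.40 RPM

11990.40 RPM


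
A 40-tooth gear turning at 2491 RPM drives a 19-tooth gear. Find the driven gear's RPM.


Gear ratio = 40:19 = 40:19
RPM_B = RPM_A × (teeth_A / teeth_B)
= 2491 × (40/19)
= 5244.2 RPM

5244.2 RPM


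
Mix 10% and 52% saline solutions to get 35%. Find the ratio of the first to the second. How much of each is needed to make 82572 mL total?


Let x parts of 10% mix with y parts of 52%.
10x + 52y = 35(x + y)
10x + 52y = 35x + 35y
x(10 - 35) = y(35 - 52)
x/y = (52 - 35)/(35 - 10) = 17/25
Simplify: 17:25
Total parts = 42; one part = 82572/42 = 1966.00 mL
10% solution: 17×1966.00 = 33422.00 mL
52% solution: 25×1966.00 = 49150.00 mL
= ratio 17:25; 33422.00 mL and 49150.00 mL

ratio 17:25; 33422.00 mL and 49150.00 mL


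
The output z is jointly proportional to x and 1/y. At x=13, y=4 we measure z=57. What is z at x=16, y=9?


z = k·x/y
Solve for k using the known point: k = z·y/x = 57×4/13 = 228/13 ≈ 17.5385
Now evaluate at x=16, y=9:
z = k × 16 / 9 = (228 × 16) / (13 × 9) = 3648/117
≈ 31.1795

31.1795


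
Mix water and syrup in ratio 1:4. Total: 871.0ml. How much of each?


Total parts = 1 + 4 = 5
water: 871.0 × 1/5 = 174.2ml
syrup: 871.0 × 4/5 = 696.8ml
= 174.2ml and 696.8ml

174.2ml and 696.8ml


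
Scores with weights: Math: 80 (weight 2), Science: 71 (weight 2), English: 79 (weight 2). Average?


Numerator = 80×2 + 71×2 + 79×2
= 160 + 142 + 158
= 460
Total weight = 6
Weighted avg = 460/6
= 76.67

76.67


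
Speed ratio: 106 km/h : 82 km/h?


Ratio = 106:82
GCD = 2
Simplified = 53:41
Time ratio (same distance) = 41:53
Speed ratio = 53:41

53:41


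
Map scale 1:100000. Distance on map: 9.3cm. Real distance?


Real distance = map distance × scale
= 9.3cm × 100000
= 930000 cm = 9300.0 m
= 9.300 km

9.300 km


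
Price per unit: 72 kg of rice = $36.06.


Unit rate = total / quantity
= 36.06 / 72
= $0.50 per unit

$0.50 per unit


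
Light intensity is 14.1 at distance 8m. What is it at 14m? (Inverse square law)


I₁d₁² = I₂d₂²
I₂ = I₁ × (d₁/d₂)²
= 14.1 × (8/14)²
= 14.1 × 64/196
= 902.4/196
≈ 4.6041

4.6041


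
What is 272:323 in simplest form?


GCD(272, 323) = 17
272/17 : 323/17
= 16:19

16:19


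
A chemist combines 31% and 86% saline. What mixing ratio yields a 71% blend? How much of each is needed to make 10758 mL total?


Let x parts of 31% mix with y parts of 86%.
31x + 86y = 71(x + y)
31x + 86y = 71x + 71y
x(31 - 71) = y(71 - 86)
x/y = (86 - 71)/(71 - 31) = 15/40
Simplify: 3:8
Total parts = 11; one part = 10758/11 = 978.00 mL
31% solution: 3×978.00 = 2934.00 mL
86% solution: 8×978.00 = 7824.00 mL
= ratio 3:8; 2934.00 mL and 7824.00 mL

ratio 3:8; 2934.00 mL and 7824.00 mL


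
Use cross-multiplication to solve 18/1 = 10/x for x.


Cross multiply: 18 × x = 1 × 10
18x = 10
x = 10 / 18
= 0.56

0.56


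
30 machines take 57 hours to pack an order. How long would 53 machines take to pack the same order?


Inverse proportion: x × y = constant
k = 30 × 57 = 1710
y₂ = k / 53 = 1710 / 53
= 32.26

32.26


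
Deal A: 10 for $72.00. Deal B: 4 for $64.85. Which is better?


Deal A: $72.00/10 = $7.2000/unit
Deal B: $64.85/4 = $16.2125/unit
A is cheaper per unit
= Deal A

Deal A


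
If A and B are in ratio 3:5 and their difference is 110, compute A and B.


Let A = 3k, B = 5k.
5k - 3k = 110
2k = 110 → k = 110/2 = 55
A = 3×55 = 165, B = 5×55 = 275
= A = 165, B = 275

A = 165, B = 275


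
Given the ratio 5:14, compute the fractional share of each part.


Total parts = 5 + 14 = 19
First part: 5/19 = 5/19
Second part: 14/19 = 14/19
= 5/19 and 14/19

5/19 and 14/19


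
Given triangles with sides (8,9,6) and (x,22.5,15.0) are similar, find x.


Scale factor = 22.5/9 = 2.5
Missing side = 8 × 2.5
= 20.0

20.0


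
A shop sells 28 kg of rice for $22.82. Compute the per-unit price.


Unit rate = total / quantity
= 22.82 / 28
= $0.82 per unit

$0.82 per unit


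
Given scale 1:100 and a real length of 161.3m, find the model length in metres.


Model size = real / scale
= 161.3 / 100
= 1.6130 m

1.6130 m


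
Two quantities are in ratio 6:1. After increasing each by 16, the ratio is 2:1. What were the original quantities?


Let A = 6k, B = 1k.
(6k + 16) / (1k + 16) = 2/1
Cross-multiply: 1(6k + 16) = 2(1k + 16)
6k + 16 = 2k + 32
6k - 2k = 32 - 16
4k = 16
k = 16/4 = 4
A = 6×4 = 24, B = 1×4 = 4
= A = 24, B = 4

A = 24, B = 4


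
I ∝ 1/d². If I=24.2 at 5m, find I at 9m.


I₁d₁² = I₂d₂²
I₂ = I₁ × (d₁/d₂)²
= 24.2 × (5/9)²
= 24.2 × 25/81
= 605/81
≈ 7.4691

7.4691


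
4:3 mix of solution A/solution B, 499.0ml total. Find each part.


Total parts = 4 + 3 = 7
solution A: 499.0 × 4/7 = 285.1ml
solution B: 499.0 × 3/7 = 213.9ml
= 285.1ml and 213.9ml

285.1ml and 213.9ml


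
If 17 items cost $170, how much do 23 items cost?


Direct proportion: y/x = constant
k = 170/17 = 10.0000
y₂ = k × 23 = 170 × 23 / 17 = 3910/17
= 230.00

230.00


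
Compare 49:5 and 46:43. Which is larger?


49/5 = 9.8000
46/43 = 1.0698
9.8000 > 1.0698, so 49:5 is greater
= 49:5

49:5


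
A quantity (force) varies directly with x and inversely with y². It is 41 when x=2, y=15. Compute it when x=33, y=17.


z = k·x/y²
Solve for k using the known point: k = z·y²/x = 41×225/2 = 9225/2 = 4612.5000
Now evaluate at x=33, y=17:
z = k × 33 / 289 = (9225 × 33) / (2 × 289) = 304425/578
≈ 526.6869

526.6869


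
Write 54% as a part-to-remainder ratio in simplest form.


54% means 54 parts out of 100; remainder = 46
Part : remainder = 54:46
GCD = 2
= 27:23

27:23


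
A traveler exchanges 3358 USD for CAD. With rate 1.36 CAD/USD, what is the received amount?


Amount × rate = 3358 × 1.36
= 4566.88 CAD

4566.88 CAD


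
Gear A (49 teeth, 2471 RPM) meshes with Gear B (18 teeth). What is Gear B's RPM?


Gear ratio = 49:18 = 49:18
RPM_B = RPM_A × (teeth_A / teeth_B)
= 2471 × (49/18)
= 6726.6 RPM

6726.6 RPM


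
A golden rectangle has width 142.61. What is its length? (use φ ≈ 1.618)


φ = (1 + √5) / 2 ≈ 1.618
Length = width × φ = 142.61 × 1.618 = 230.74298
≈ 230.74

230.74


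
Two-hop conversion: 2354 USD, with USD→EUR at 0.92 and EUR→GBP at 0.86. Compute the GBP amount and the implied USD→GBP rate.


Step 1: 2354 USD × 0.92 = 2165.68 EUR
Step 2: 2165.68 EUR × 0.86 = 1862.48 GBP
Implied rate USD→GBP = 0.92 × 0.86 = 0.7912
= 1862.48 GBP; implied rate 0.7912 GBP/USD

1862.48 GBP; implied rate 0.7912 GBP/USD


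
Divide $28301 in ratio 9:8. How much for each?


Total parts = 9 + 8 = 17
Part 1: 28301 × 9/17 = 14982.88
Part 2: 28301 × 8/17 = 13318.12
= Part 1: $14982.88, Part 2: $13318.12

Part 1: $14982.88, Part 2: $13318.12


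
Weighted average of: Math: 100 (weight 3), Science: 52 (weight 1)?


Numerator = 100×3 + 52×1
= 300 + 52
= 352
Total weight = 4
Weighted avg = 352/4
= 88.00

88.00


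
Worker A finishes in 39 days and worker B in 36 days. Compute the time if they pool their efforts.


Rate of A = 1/39 per day
Rate of B = 1/36 per day
Combined rate = 1/39 + 1/36 = 75/1404 ≈ 0.0534 per day
Days = 1 / combined rate = 1404/75
= 18.72 days

18.72 days


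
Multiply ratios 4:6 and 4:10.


Compound ratio = (4×4) : (6×10)
= 16:60
GCD = 4
= 4:15

4:15


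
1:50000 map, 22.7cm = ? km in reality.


Real distance = map distance × scale
= 22.7cm × 50000
= 1135000 cm = 11350.0 m
= 11.350 km

11.350 km


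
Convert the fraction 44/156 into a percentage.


Percentage = (part / whole) × 100
= (44 / 156) × 100
≈ 28.21%

28.21%


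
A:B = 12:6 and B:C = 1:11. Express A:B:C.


Match B: multiply A:B by 1 → 12:6
Multiply B:C by 6 → 6:66
Combined: 12:6:66
GCD = 6
= 2:1:11

2:1:11


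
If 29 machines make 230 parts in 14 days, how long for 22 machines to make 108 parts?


Days ∝ work / workers, so d₂ = d₁ × (m₁/m₂) × (w₂/w₁)
Workers factor (inverse): 29/22 ≈ 1.3182
Work factor (direct): 108/230 ≈ 0.4696
d₂ = 14 × 29/22 × 108/230 = (14 × 29 × 108) / (22 × 230) = 43848/5060
≈ 8.67 days

8.67 days


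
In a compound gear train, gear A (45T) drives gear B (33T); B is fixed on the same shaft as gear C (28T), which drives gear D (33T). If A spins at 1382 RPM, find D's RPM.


Stage 1: RPM_B = RPM_A × t_A/t_B = 1382 × 45/33 = 62190/33 ≈ 1884.55
B and C share a shaft → RPM_C = RPM_B
Stage 2: RPM_D = RPM_C × t_C/t_D = RPM_A × (t_A×t_C)/(t_B×t_D)
Overall ratio = (45×28)/(33×33) = 1260/1089
RPM_D = 1382 × 1260/1089 = 1741320/1089
≈ 1599.01 RPM

1599.01 RPM


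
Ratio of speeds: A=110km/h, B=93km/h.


Ratio = 110:93
GCD = 1
Simplified = 110:93
Time ratio (same distance) = 93:110
Speed ratio = 110:93

110:93


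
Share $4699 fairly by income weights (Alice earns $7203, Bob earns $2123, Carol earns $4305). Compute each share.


Total income = 7203 + 2123 + 4305 = $13631
Alice: $4699 × 7203/13631 = $2483.08
Bob: $4699 × 2123/13631 = $731.86
Carol: $4699 × 4305/13631 = $1484.06
= Alice: $2483.08, Bob: $731.86, Carol: $1484.06

Alice: $2483.08, Bob: $731.86, Carol: $1484.06


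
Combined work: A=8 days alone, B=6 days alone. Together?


Rate of A = 1/8 per day
Rate of B = 1/6 per day
Combined rate = 1/8 + 1/6 = 14/48 ≈ 0.2917 per day
Days = 1 / combined rate = 48/14
≈ 3.43 days

3.43 days


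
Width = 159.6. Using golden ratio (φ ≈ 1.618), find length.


φ = (1 + √5) / 2 ≈ 1.618
Length = width × φ = 159.6 × 1.618 = 258.2328
≈ 258.23

258.23


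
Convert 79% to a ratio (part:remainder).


79% means 79 parts out of 100; remainder = 21
Part : remainder = 79:21
GCD = 1
= 79:21

79:21


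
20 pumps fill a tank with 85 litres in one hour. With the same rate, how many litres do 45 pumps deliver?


Direct proportion: y/x = constant
k = 85/20 = 4.2500
y₂ = k × 45 = 85 × 45 / 20 = 3825/20
= 191.25

191.25


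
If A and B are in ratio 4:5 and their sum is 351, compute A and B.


Let A = 4k, B = 5k.
4k + 5k = 351
9k = 351 → k = 351/9 = 39
A = 4×39 = 156, B = 5×39 = 195
= A = 156, B = 195

A = 156, B = 195


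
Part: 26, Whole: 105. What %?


Percentage = (part / whole) × 100
= (26 / 105) × 100
≈ 24.76%

24.76%


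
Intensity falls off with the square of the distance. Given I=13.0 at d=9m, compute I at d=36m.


I₁d₁² = I₂d₂²
I₂ = I₁ × (d₁/d₂)²
= 13.0 × (9/36)²
= 13.0 × 81/1296
= 1053/1296
= 0.8125

0.8125


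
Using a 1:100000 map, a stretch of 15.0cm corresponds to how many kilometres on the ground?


Real distance = map distance × scale
= 15.0cm × 100000
= 1500000 cm = 15000.0 m
= 15.000 km

15.000 km


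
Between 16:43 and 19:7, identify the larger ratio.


16/43 = 0.3721
19/7 = 2.7143
0.3721 < 2.7143, so 16:43 is less
= 19:7

19:7


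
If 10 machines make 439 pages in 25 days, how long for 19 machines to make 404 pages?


Days ∝ work / workers, so d₂ = d₁ × (m₁/m₂) × (w₂/w₁)
Workers factor (inverse): 10/19 ≈ 0.5263
Work factor (direct): 404/439 ≈ 0.9203
d₂ = 25 × 10/19 × 404/439 = (25 × 10 × 404) / (19 × 439) = 101000/8341
≈ 12.11 days

12.11 days


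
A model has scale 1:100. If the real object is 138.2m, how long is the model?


Model size = real / scale
= 138.2 / 100
= 1.3820 m

1.3820 m


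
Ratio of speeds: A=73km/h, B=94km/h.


Ratio = 73:94
GCD = 1
Simplified = 73:94
Time ratio (same distance) = 94:73
Speed ratio = 73:94

73:94


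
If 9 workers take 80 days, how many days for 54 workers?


Inverse proportion: x × y = constant
k = 9 × 80 = 720
y₂ = k / 54 = 720 / 54
= 13.33

13.33


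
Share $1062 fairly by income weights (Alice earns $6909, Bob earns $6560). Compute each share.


Total income = 6909 + 6560 = $13469
Alice: $1062 × 6909/13469 = $544.76
Bob: $1062 × 6560/13469 = $517.24
= Alice: $544.76, Bob: $517.24

Alice: $544.76, Bob: $517.24


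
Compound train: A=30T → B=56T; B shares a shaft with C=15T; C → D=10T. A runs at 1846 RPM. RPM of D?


Stage 1: RPM_B = RPM_A × t_A/t_B = 1846 × 30/56 = 55380/56 ≈ 988.93
B and C share a shaft → RPM_C = RPM_B
Stage 2: RPM_D = RPM_C × t_C/t_D = RPM_A × (t_A×t_C)/(t_B×t_D)
Overall ratio = (30×15)/(56×10) = 450/560
RPM_D = 1846 × 450/560 = 830700/560
≈ 1483.39 RPM

1483.39 RPM


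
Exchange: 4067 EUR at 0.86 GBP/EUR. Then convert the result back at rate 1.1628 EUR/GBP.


Amount × rate = 4067 × 0.86 = 3497.62 GBP
Round-trip: 3497.62 × 1.1628 = 4067.03 EUR
= 3497.62 GBP, then 4067.03 EUR

3497.62 GBP, then 4067.03 EUR


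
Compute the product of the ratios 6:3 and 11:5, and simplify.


Compound ratio = (6×11) : (3×5)
= 66:15
GCD = 3
= 22:5

22:5


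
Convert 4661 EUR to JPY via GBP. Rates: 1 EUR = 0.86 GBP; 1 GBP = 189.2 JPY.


Step 1: 4661 EUR × 0.86 = 4008.46 GBP
Step 2: 4008.46 GBP × 189.2 = 758400.63 JPY
Implied rate EUR→JPY = 0.86 × 189.2 = 162.7120
= 758400.63 JPY

758400.63 JPY


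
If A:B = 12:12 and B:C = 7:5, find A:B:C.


Match B: multiply A:B by 7 → 84:84
Multiply B:C by 12 → 84:60
Combined: 84:84:60
GCD = 12
= 7:7:5

7:7:5


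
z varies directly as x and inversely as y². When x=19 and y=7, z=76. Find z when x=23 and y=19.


z = k·x/y²
Solve for k using the known point: k = z·y²/x = 76×49/19 = 3724/19 = 196.0000
Now evaluate at x=23, y=19:
z = k × 23 / 361 = (3724 × 23) / (19 × 361) = 85652/6859
≈ 12.4875

12.4875


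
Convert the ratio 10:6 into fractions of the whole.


Total parts = 10 + 6 = 16
First part: 10/16 = 5/8
Second part: 6/16 = 3/8
= 5/8 and 3/8

5/8 and 3/8


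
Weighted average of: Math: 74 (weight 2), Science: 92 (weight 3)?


Numerator = 74×2 + 92×3
= 148 + 276
= 424
Total weight = 5
Weighted avg = 424/5
= 84.80

84.80


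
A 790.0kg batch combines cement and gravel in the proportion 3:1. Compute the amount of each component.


Total parts = 3 + 1 = 4
cement: 790.0 × 3/4 = 592.5kg
gravel: 790.0 × 1/4 = 197.5kg
= 592.5kg and 197.5kg

592.5kg and 197.5kg


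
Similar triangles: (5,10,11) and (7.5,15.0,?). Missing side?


Scale factor = 7.5/5 = 1.5
Missing side = 11 × 1.5
= 16.5

16.5


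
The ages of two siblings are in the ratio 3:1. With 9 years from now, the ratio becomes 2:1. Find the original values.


Let A = 3k, B = 1k.
(3k + 9) / (1k + 9) = 2/1
Cross-multiply: 1(3k + 9) = 2(1k + 9)
3k + 9 = 2k + 18
3k - 2k = 18 - 9
1k = 9
k = 9/1 = 9
A = 3×9 = 27, B = 1×9 = 9
= A = 27, B = 9

A = 27, B = 9


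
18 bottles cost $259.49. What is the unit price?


Unit rate = total / quantity
= 259.49 / 18
= $14.42 per unit

$14.42 per unit


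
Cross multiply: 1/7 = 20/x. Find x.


Cross multiply: 1 × x = 7 × 20
1x = 140
x = 140 / 1
= 140.00

140.00


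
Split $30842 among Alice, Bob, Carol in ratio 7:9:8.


Total parts = 7 + 9 + 8 = 24
Alice: 30842 × 7/24 = 8995.58
Bob: 30842 × 9/24 = 11565.75
Carol: 30842 × 8/24 = 10280.67
= Alice: $8995.58, Bob: $11565.75, Carol: $10280.67

Alice: $8995.58, Bob: $11565.75, Carol: $10280.67


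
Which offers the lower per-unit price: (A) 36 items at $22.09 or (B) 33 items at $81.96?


Deal A: $22.09/36 = $0.6136/unit
Deal B: $81.96/33 = $2.4836/unit
A is cheaper per unit
= Deal A

Deal A


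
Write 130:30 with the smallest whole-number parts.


GCD(130, 30) = 10
130/10 : 30/10
= 13:3

13:3


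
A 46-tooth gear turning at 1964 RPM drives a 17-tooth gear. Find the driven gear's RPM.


Gear ratio = 46:17 = 46:17
RPM_B = RPM_A × (teeth_A / teeth_B)
= 1964 × (46/17)
= 5314.4 RPM

5314.4 RPM


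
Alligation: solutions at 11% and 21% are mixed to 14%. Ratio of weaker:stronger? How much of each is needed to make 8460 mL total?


Let x parts of 11% mix with y parts of 21%.
11x + 21y = 14(x + y)
11x + 21y = 14x + 14y
x(11 - 14) = y(14 - 21)
x/y = (21 - 14)/(14 - 11) = 7/3
Simplify: 7:3
Total parts = 10; one part = 8460/10 = 846.00 mL
11% solution: 7×846.00 = 5922.00 mL
21% solution: 3×846.00 = 2538.00 mL
= ratio 7:3; 5922.00 mL and 2538.00 mL

ratio 7:3; 5922.00 mL and 2538.00 mL


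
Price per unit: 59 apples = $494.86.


Unit rate = total / quantity
= 494.86 / 59
= $8.39 per unit

$8.39 per unit


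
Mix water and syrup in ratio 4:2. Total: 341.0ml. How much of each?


Total parts = 4 + 2 = 6
water: 341.0 × 4/6 = 227.3ml
syrup: 341.0 × 2/6 = 113.7ml
= 227.3ml and 113.7ml

227.3ml and 113.7ml


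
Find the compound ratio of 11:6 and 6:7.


Compound ratio = (11×6) : (6×7)
= 66:42
GCD = 6
= 11:7

11:7


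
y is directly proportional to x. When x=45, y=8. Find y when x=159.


Direct proportion: y/x = constant
k = 8/45 ≈ 0.1778
y₂ = k × 159 = 8 × 159 / 45 = 1272/45
≈ 28.27

28.27


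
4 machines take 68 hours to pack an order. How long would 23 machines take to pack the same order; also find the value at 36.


Inverse proportion: x × y = constant
k = 4 × 68 = 272
At x=23: k/23 = 11.83
At x=36: k/36 = 7.56
= 11.83 and 7.56

11.83 and 7.56


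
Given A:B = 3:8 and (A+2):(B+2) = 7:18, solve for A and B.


Let A = 3k, B = 8k.
(3k + 2) / (8k + 2) = 7/18
Cross-multiply: 18(3k + 2) = 7(8k + 2)
54k + 36 = 56k + 14
54k - 56k = 14 - 36
-2k = -22
k = -22/-2 = 11
A = 3×11 = 33, B = 8×11 = 88
= A = 33, B = 88

A = 33, B = 88


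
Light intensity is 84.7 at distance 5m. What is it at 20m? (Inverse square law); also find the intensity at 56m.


I₁d₁² = I₂d₂²
I at 20m = 84.7 × (5/20)² = 84.7 × 25/400 = 2117.5/400 ≈ 5.2938
I at 56m = 84.7 × (5/56)² = 84.7 × 25/3136 = 2117.5/3136 ≈ 0.6752
= 5.2938 and 0.6752

5.2938 and 0.6752


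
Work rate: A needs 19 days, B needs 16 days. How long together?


Rate of A = 1/19 per day
Rate of B = 1/16 per day
Combined rate = 1/19 + 1/16 = 35/304 ≈ 0.1151 per day
Days = 1 / combined rate = 304/35
≈ 8.69 days

8.69 days


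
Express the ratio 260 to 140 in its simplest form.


GCD(260, 140) = 20
260/20 : 140/20
= 13:7

13:7


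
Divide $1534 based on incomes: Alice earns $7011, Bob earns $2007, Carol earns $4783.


Total income = 7011 + 2007 + 4783 = $13801
Alice: $1534 × 7011/13801 = $779.28
Bob: $1534 × 2007/13801 = $223.08
Carol: $1534 × 4783/13801 = $531.64
= Alice: $779.28, Bob: $223.08, Carol: $531.64

Alice: $779.28, Bob: $223.08, Carol: $531.64


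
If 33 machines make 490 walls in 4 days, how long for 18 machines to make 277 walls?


Days ∝ work / workers, so d₂ = d₁ × (m₁/m₂) × (w₂/w₁)
Workers factor (inverse): 33/18 ≈ 1.8333
Work factor (direct): 277/490 ≈ 0.5653
d₂ = 4 × 33/18 × 277/490 = (4 × 33 × 277) / (18 × 490) = 36564/8820
≈ 4.15 days

4.15 days


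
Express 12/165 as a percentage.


Percentage = (part / whole) × 100
= (12 / 165) × 100
≈ 7.27%

7.27%


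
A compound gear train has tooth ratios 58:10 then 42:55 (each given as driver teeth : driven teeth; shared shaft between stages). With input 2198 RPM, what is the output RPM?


Stage 1: RPM_B = RPM_A × t_A/t_B = 2198 × 58/10 = 127484/10 = 12748.40
B and C share a shaft → RPM_C = RPM_B
Stage 2: RPM_D = RPM_C × t_C/t_D = RPM_A × (t_A×t_C)/(t_B×t_D)
Overall ratio = (58×42)/(10×55) = 2436/550
RPM_D = 2198 × 2436/550 = 5354328/550
≈ 9735.14 RPM

9735.14 RPM


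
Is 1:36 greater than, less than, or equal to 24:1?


1/36 = 0.0278
24/1 = 24.0000
0.0278 < 24.0000, so 1:36 is less
= less than

less than


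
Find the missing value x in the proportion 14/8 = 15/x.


Cross multiply: 14 × x = 8 × 15
14x = 120
x = 120 / 14
= 8.57

8.57


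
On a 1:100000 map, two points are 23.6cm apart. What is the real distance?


Real distance = map distance × scale
= 23.6cm × 100000
= 2360000 cm = 23600.0 m
= 23.600 km

23.600 km
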